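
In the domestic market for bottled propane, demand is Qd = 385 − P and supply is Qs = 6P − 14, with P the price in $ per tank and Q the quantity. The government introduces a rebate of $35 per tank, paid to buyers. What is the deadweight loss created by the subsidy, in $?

Deadweight loss = $525.

Before the subsidy: set 385 − P = 6P − 14 → P* = $57, Q* = 328.
With a per-unit subsidy paid to buyers, each effectively pays P − 35, so demand becomes Qd = 385 − (P − 35).
Solving gives Q = 358 with buyers paying $27 and sellers receiving $62 (the $35 wedge).
Quantity rises by |ΔQ| = |328 − 358| = 30.
DWL = ½ · t · |ΔQ| = ½ · 35 · 30 = $525.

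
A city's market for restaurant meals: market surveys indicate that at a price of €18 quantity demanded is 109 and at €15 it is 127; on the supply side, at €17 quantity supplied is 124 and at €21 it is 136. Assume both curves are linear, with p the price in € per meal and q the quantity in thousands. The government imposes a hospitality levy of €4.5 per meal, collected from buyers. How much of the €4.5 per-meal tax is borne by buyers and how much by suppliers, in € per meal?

Buyers bear €1.5 per meal; suppliers bear €3 per meal.

Demand slope: (127 − 109)/(15 − 18) = -6, so qd = 217 − 6p.
Supply slope: (136 − 124)/(21 − 17) = 3, so qs = 3p + 73.
Before the tax: set 217 − 6p = 3p + 73 → p* = €16, q* = 121.
With the tax collected from buyers, demand (in seller-price terms) shifts: qd = 217 − 6(p + 4.5).
Solving gives q = 112 with buyers paying €17.5 and suppliers receiving €13 (the €4.5 wedge).
Burden on buyers: €1.5; on suppliers: €3. (They sum to €4.5.)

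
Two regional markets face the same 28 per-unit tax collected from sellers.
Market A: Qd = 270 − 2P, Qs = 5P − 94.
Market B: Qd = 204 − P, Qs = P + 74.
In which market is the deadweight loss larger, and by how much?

Market A, by 364.

Market A: pre-tax P* = 52, Q* = 166; post-tax Q = 126; deadweight loss = 560.
Market B: pre-tax P* = 65, Q* = 139; post-tax Q = 125; deadweight loss = 196.
Difference: 560 vs 196 → market A is larger by 364.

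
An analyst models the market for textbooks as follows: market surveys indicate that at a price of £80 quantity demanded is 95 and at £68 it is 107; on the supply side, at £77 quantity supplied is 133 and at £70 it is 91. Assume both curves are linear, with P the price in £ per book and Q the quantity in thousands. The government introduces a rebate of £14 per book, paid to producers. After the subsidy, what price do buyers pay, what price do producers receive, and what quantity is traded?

Buyers pay £60; producers receive £74; quantity = 115.

Demand slope: (107 − 95)/(68 − 80) = -1, so Qd = 175 − P.
Supply slope: (91 − 133)/(70 − 77) = 6, so Qs = 6P − 329.
Before the subsidy: set 175 − P = 6P − 329 → P* = £72, Q* = 103.
With a per-unit subsidy paid to producers, each receives P + 14 per unit sold, so supply becomes Qs = 6(P + 14) − 329.
New equilibrium: buyers pay £60, producers receive £74, Q = 115. (Wedge: Pb − Ps = −14.)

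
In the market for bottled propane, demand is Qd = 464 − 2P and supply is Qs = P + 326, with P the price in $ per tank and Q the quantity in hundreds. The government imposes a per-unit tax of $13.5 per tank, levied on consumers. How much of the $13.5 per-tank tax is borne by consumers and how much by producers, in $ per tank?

Consumers bear $4.5 per tank; producers bear $9 per tank.

Without the tax, 464 − 2P = P + 326 gives 3P = 138, so P* = $46 and Q* = 372.
With the tax collected from consumers, demand (in seller-price terms) shifts: Qd = 464 − 2(P + 13.5).
Solving gives Q = 363 with consumers paying $50.5 and producers receiving $37 (the $13.5 wedge).
Burden on consumers: $4.5; on producers: $9. (They sum to $13.5.)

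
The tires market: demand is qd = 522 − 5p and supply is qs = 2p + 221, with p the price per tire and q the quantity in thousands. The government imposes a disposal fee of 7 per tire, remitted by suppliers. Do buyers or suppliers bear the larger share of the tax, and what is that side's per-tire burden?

Suppliers bear the larger share: 5 per tire.

Without the tax, 522 − 5p = 2p + 221 gives 7p = 301, so p* = 43 and q* = 307.
With the tax collected from suppliers, supply shifts: qs = 2(p − 7) + 221.
New equilibrium: buyers pay 45, suppliers receive 38, q = 297. (Wedge: pb − ps = 7.)
Per-tire burden: buyers 2, suppliers 5.
Suppliers take the larger share because supply is less price-elastic here (demand slope 5 vs supply slope 2).
The less price-elastic side of the market bears the larger share of a per-unit tax.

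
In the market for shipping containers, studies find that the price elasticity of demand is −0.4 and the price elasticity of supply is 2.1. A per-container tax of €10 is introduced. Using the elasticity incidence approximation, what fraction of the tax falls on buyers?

Buyers' share ≈ 0.84.

Incidence ratio: buyers' share ≈ εs / (εs + |εd|) = 2.1 / (2.1 + 0.4) = 0.84.
Supply is the more elastic side, so buyers bear the larger share.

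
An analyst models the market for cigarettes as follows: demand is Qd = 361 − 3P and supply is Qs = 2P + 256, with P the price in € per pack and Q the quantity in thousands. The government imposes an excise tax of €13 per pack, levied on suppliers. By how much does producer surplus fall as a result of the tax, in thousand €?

Without the tax, 361 − 3P = 2P + 256 gives 5P = 105, so P* = €21 and Q* = 298.
With the tax collected from suppliers, supply shifts: Qs = 2(P − 13) + 256.
Solving gives Q = 282.4 with consumers paying €26.2 and suppliers receiving €13.2 (the €13 wedge).
ΔPS is the trapezoid between Q = 282.4 and Q = 298 of height €7.8: ½ · (298 + 282.4) · 7.8 = €2263.56.

Producer surplus falls by €2263.56 thousand.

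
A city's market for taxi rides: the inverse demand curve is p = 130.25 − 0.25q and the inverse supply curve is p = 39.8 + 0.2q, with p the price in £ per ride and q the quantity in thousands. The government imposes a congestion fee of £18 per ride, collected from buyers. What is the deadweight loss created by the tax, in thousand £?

Deadweight loss = £360 thousand.

Inverting to q(p) form: qd = 521 − 4p; qs = 5p − 199.
Without the tax, 521 − 4p = 5p − 199 gives 9p = 720, so p* = £80 and q* = 201.
With the tax collected from buyers, demand (in seller-price terms) shifts: qd = 521 − 4(p + 18).
Solving gives q = 161 with buyers paying £90 and sellers receiving £72 (the £18 wedge).
Quantity falls by |ΔQ| = |201 − 161| = 40.
DWL = ½ · t · |ΔQ| = ½ · 18 · 40 = £360.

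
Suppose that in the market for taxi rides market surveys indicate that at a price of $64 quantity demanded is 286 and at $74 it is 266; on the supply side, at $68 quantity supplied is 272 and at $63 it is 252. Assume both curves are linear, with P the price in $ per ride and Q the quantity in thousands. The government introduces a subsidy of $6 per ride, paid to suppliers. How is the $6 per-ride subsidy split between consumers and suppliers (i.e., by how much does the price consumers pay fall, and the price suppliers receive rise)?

Demand slope: (266 − 286)/(74 − 64) = -2, so Qd = 414 − 2P.
Supply slope: (252 − 272)/(63 − 68) = 4, so Qs = 4P.
Without the subsidy, 414 − 2P = 4P gives 6P = 414, so P* = $69 and Q* = 276.
With a per-unit subsidy paid to suppliers, each receives P + 6 per unit sold, so supply becomes Qs = 4(P + 6).
Solving gives Q = 284 with consumers paying $65 and suppliers receiving $71 (the $6 wedge).
Gain to consumers: $4; to suppliers: $2. (They sum to $6.)

Consumers gain $4 per ride; suppliers gain $2 per ride.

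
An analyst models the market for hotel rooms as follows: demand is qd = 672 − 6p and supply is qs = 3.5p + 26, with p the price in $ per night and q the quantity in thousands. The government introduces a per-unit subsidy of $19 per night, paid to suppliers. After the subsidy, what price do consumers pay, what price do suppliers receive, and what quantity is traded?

Consumers pay $61; suppliers receive $80; quantity = 306.

Without the subsidy, 672 − 6p = 3.5p + 26 gives 9.5p = 646, so p* = $68 and q* = 264.
With a per-unit subsidy paid to suppliers, each receives p + 19 per unit sold, so supply becomes qs = 3.5(p + 19) + 26.
New equilibrium: consumers pay $61, suppliers receive $80, q = 306. (Wedge: pb − ps = −19.)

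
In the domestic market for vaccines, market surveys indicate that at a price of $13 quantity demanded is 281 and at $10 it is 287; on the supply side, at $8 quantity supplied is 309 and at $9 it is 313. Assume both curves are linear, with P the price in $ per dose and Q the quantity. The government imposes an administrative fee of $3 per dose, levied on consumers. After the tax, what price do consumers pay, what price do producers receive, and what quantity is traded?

Consumers pay $7; producers receive $4; quantity = 293.

Demand slope: (287 − 281)/(10 − 13) = -2, so Qd = 307 − 2P.
Supply slope: (313 − 309)/(9 − 8) = 4, so Qs = 4P + 277.
Without the tax, 307 − 2P = 4P + 277 gives 6P = 30, so P* = $5 and Q* = 297.
With the tax collected from consumers, demand (in seller-price terms) shifts: Qd = 307 − 2(P + 3).
New equilibrium: consumers pay $7, producers receive $4, Q = 293. (Wedge: Pb − Ps = 3.)
The less price-elastic side of the market bears the larger share of a per-unit tax.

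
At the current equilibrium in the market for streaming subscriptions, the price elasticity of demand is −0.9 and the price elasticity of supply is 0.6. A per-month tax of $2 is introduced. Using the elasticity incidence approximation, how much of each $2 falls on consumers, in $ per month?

Consumers bear ≈ $0.8 per month.

Incidence ratio: consumers' share ≈ εs / (εs + |εd|) = 0.6 / (0.6 + 0.9) = 0.4.
So consumers bear ≈ 0.4 × $2 = $0.8; suppliers bear $1.2.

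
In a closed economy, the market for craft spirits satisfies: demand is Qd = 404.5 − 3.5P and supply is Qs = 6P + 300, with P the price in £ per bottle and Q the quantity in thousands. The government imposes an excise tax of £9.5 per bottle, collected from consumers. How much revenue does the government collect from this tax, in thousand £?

Before the tax: set 404.5 − 3.5P = 6P + 300 → P* = £11, Q* = 366.
With the tax collected from consumers, demand (in seller-price terms) shifts: Qd = 404.5 − 3.5(P + 9.5).
New equilibrium: consumers pay £17, suppliers receive £7.5, Q = 345. (Wedge: Pb − Ps = 9.5.)
Revenue = t · Q = 9.5 · 345 = £3277.5.

Tax revenue = £3277.5 thousand.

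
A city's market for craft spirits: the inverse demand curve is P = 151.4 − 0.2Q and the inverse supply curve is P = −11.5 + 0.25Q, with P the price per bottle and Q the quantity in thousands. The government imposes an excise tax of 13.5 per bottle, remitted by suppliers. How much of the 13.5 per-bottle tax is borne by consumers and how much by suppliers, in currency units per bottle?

Inverting to Q(P) form: Qd = 757 − 5P; Qs = 4P + 46.
Without the tax, 757 − 5P = 4P + 46 gives 9P = 711, so P* = 79 and Q* = 362.
With the tax collected from suppliers, supply shifts: Qs = 4(P − 13.5) + 46.
New equilibrium: consumers pay 85, suppliers receive 71.5, Q = 332. (Wedge: Pb − Ps = 13.5.)
Burden on consumers: 6; on suppliers: 7.5. (They sum to 13.5.)
The less price-elastic side of the market bears the larger share of a per-unit tax.

Consumers bear 6 per bottle; suppliers bear 7.5 per bottle.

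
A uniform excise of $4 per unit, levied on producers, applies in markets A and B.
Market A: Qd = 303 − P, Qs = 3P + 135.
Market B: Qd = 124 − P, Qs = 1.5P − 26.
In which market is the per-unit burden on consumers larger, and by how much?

Market A: pre-tax P* = $42, Q* = 261; post-tax Q = 258; per-unit burden on consumers = $3.
Market B: pre-tax P* = $60, Q* = 64; post-tax Q = 61.6; per-unit burden on consumers = $2.4.
Difference: $3 vs $2.4 → market A is larger by $0.6.

Market A, by $0.6.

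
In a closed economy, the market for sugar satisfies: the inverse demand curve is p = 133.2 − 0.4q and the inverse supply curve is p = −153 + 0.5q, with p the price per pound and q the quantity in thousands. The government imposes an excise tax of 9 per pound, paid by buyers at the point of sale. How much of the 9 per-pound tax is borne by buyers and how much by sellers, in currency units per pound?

Inverting to q(p) form: qd = 333 − 2.5p; qs = 2p + 306.
Without the tax, 333 − 2.5p = 2p + 306 gives 4.5p = 27, so p* = 6 and q* = 318.
With the tax collected from buyers, demand (in seller-price terms) shifts: qd = 333 − 2.5(p + 9).
New equilibrium: buyers pay 10, sellers receive 1, q = 308. (Wedge: pb − ps = 9.)
Burden on buyers: 4; on sellers: 5. (They sum to 9.)

Buyers bear 4 per pound; sellers bear 5 per pound.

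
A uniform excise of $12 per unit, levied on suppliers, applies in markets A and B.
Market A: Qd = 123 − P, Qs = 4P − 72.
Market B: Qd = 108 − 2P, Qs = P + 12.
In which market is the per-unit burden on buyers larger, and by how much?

Market A, by $5.6.

Market A: pre-tax P* = $39, Q* = 84; post-tax Q = 74.4; per-unit burden on buyers = $9.6.
Market B: pre-tax P* = $32, Q* = 44; post-tax Q = 36; per-unit burden on buyers = $4.
Difference: $9.6 vs $4 → market A is larger by $5.6.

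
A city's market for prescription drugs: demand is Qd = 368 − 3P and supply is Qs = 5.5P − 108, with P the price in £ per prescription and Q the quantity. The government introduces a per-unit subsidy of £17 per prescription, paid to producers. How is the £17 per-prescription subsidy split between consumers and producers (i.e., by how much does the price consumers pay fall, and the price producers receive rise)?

Consumers gain £11 per prescription; producers gain £6 per prescription.

Before the subsidy: set 368 − 3P = 5.5P − 108 → P* = £56, Q* = 200.
With a per-unit subsidy paid to producers, each receives P + 17 per unit sold, so supply becomes Qs = 5.5(P + 17) − 108.
New equilibrium: consumers pay £45, producers receive £62, Q = 233. (Wedge: Pb − Ps = −17.)
Gain to consumers: £11; to producers: £6. (They sum to £17.)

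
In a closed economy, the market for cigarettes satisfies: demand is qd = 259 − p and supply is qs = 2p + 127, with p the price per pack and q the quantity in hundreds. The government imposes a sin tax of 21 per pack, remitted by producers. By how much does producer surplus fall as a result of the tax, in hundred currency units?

Producer surplus falls by 1456 hundred.

Without the tax, 259 − p = 2p + 127 gives 3p = 132, so p* = 44 and q* = 215.
With the tax collected from producers, supply shifts: qs = 2(p − 21) + 127.
Solving gives q = 201 with consumers paying 58 and producers receiving 37 (the 21 wedge).
ΔPS is the trapezoid between Q = 201 and Q = 215 of height 7: ½ · (215 + 201) · 7 = 1456.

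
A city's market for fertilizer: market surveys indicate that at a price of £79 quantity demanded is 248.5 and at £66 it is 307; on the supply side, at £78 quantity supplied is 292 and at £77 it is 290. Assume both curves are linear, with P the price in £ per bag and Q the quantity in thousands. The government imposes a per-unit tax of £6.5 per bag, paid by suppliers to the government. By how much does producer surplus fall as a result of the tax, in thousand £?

Producer surplus falls by £1239.75 thousand.

Demand slope: (307 − 248.5)/(66 − 79) = -4.5, so Qd = 604 − 4.5P.
Supply slope: (290 − 292)/(77 − 78) = 2, so Qs = 2P + 136.
Before the tax: set 604 − 4.5P = 2P + 136 → P* = £72, Q* = 280.
With the tax collected from suppliers, supply shifts: Qs = 2(P − 6.5) + 136.
Solving gives Q = 271 with buyers paying £74 and suppliers receiving £67.5 (the £6.5 wedge).
ΔPS is the trapezoid between Q = 271 and Q = 280 of height £4.5: ½ · (280 + 271) · 4.5 = £1239.75.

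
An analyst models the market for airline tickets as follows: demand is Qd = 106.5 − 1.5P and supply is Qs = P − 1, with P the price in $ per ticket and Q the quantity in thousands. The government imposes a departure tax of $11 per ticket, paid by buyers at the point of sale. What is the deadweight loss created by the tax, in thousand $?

Deadweight loss = $36.3 thousand.

Before the tax: set 106.5 − 1.5P = P − 1 → P* = $43, Q* = 42.
With the tax collected from buyers, demand (in seller-price terms) shifts: Qd = 106.5 − 1.5(P + 11).
New equilibrium: buyers pay $47.4, sellers receive $36.4, Q = 35.4. (Wedge: Pb − Ps = 11.)
Quantity falls by |ΔQ| = |42 − 35.4| = 6.6.
DWL = ½ · t · |ΔQ| = ½ · 11 · 6.6 = $36.3.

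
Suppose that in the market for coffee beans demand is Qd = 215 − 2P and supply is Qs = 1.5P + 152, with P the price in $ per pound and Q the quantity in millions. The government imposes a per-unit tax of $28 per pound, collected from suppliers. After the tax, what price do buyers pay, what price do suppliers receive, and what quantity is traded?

Without the tax, 215 − 2P = 1.5P + 152 gives 3.5P = 63, so P* = $18 and Q* = 179.
With the tax collected from suppliers, supply shifts: Qs = 1.5(P − 28) + 152.
New equilibrium: buyers pay $30, suppliers receive $2, Q = 155. (Wedge: Pb − Ps = 28.)

Buyers pay $30; suppliers receive $2; quantity = 155.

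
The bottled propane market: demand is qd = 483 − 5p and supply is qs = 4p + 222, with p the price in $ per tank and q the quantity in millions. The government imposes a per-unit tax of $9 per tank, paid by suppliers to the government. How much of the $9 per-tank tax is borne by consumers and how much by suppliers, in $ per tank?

Without the tax, 483 − 5p = 4p + 222 gives 9p = 261, so p* = $29 and q* = 338.
With the tax collected from suppliers, supply shifts: qs = 4(p − 9) + 222.
New equilibrium: consumers pay $33, suppliers receive $24, q = 318. (Wedge: pb − ps = 9.)
Burden on consumers: $4; on suppliers: $5. (They sum to $9.)
The less price-elastic side of the market bears the larger share of a per-unit tax.

Consumers bear $4 per tank; suppliers bear $5 per tank.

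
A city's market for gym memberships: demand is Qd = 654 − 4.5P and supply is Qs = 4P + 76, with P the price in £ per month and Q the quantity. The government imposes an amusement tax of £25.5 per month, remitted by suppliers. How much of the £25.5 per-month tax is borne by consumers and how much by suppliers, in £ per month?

Consumers bear £12 per month; suppliers bear £13.5 per month.

Before the tax: set 654 − 4.5P = 4P + 76 → P* = £68, Q* = 348.
With the tax collected from suppliers, supply shifts: Qs = 4(P − 25.5) + 76.
Solving gives Q = 294 with consumers paying £80 and suppliers receiving £54.5 (the £25.5 wedge).
Burden on consumers: £12; on suppliers: £13.5. (They sum to £25.5.)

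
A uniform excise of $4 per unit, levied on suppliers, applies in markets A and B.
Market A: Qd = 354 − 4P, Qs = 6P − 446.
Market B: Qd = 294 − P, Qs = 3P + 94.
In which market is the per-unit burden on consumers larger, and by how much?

Market A: pre-tax P* = $80, Q* = 34; post-tax Q = 24.4; per-unit burden on consumers = $2.4.
Market B: pre-tax P* = $50, Q* = 244; post-tax Q = 241; per-unit burden on consumers = $3.
Difference: $2.4 vs $3 → market B is larger by $0.6.

Market B, by $0.6.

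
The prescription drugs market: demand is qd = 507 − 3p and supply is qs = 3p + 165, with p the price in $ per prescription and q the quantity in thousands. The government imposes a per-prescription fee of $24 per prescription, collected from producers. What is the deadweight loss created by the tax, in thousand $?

Deadweight loss = $432 thousand.

Without the tax, 507 − 3p = 3p + 165 gives 6p = 342, so p* = $57 and q* = 336.
With the tax collected from producers, supply shifts: qs = 3(p − 24) + 165.
New equilibrium: buyers pay $69, producers receive $45, q = 300. (Wedge: pb − ps = 24.)
Quantity falls by |ΔQ| = |336 − 300| = 36.
DWL = ½ · t · |ΔQ| = ½ · 24 · 36 = $432.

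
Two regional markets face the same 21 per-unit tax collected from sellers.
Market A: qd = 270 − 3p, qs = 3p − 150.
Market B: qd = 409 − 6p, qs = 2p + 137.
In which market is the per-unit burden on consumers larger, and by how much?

Market A, by 5.25.

Market A: pre-tax p* = 70, q* = 60; post-tax q = 28.5; per-unit burden on consumers = 10.5.
Market B: pre-tax p* = 34, q* = 205; post-tax q = 173.5; per-unit burden on consumers = 5.25.
Difference: 10.5 vs 5.25 → market A is larger by 5.25.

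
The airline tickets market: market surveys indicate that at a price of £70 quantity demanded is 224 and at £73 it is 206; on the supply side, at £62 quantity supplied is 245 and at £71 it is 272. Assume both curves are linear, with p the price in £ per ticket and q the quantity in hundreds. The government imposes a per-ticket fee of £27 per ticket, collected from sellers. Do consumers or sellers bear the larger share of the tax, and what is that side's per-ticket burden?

Demand slope: (206 − 224)/(73 − 70) = -6, so qd = 644 − 6p.
Supply slope: (272 − 245)/(71 − 62) = 3, so qs = 3p + 59.
Before the tax: set 644 − 6p = 3p + 59 → p* = £65, q* = 254.
With the tax collected from sellers, supply shifts: qs = 3(p − 27) + 59.
New equilibrium: consumers pay £74, sellers receive £47, q = 200. (Wedge: pb − ps = 27.)
Per-ticket burden: consumers £9, sellers £18.
Sellers take the larger share because supply is less price-elastic here (demand slope 6 vs supply slope 3).
The less price-elastic side of the market bears the larger share of a per-unit tax.

Sellers bear the larger share: £18 per ticket.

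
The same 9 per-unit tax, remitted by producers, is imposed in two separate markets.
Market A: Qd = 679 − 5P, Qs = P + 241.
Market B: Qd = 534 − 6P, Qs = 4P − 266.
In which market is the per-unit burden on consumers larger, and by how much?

Market A: pre-tax P* = 73, Q* = 314; post-tax Q = 306.5; per-unit burden on consumers = 1.5.
Market B: pre-tax P* = 80, Q* = 54; post-tax Q = 32.4; per-unit burden on consumers = 3.6.
Difference: 1.5 vs 3.6 → market B is larger by 2.1.

Market B, by 2.1.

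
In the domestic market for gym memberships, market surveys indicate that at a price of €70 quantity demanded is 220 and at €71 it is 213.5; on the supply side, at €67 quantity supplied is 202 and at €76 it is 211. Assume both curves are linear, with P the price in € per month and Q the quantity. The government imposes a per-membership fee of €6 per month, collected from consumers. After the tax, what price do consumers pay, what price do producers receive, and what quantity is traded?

Demand slope: (213.5 − 220)/(71 − 70) = -6.5, so Qd = 675 − 6.5P.
Supply slope: (211 − 202)/(76 − 67) = 1, so Qs = P + 135.
Without the tax, 675 − 6.5P = P + 135 gives 7.5P = 540, so P* = €72 and Q* = 207.
With the tax collected from consumers, demand (in seller-price terms) shifts: Qd = 675 − 6.5(P + 6).
Solving gives Q = 201.8 with consumers paying €72.8 and producers receiving €66.8 (the €6 wedge).
The less price-elastic side of the market bears the larger share of a per-unit tax.

Consumers pay €72.8; producers receive €66.8; quantity = 201.8.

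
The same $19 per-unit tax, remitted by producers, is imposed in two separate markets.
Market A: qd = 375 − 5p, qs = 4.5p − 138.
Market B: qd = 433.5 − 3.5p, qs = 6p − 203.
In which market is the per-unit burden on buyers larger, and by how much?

Market A: pre-tax p* = $54, q* = 105; post-tax q = 60; per-unit burden on buyers = $9.
Market B: pre-tax p* = $67, q* = 199; post-tax q = 157; per-unit burden on buyers = $12.
Difference: $9 vs $12 → market B is larger by $3.

Market B, by $3.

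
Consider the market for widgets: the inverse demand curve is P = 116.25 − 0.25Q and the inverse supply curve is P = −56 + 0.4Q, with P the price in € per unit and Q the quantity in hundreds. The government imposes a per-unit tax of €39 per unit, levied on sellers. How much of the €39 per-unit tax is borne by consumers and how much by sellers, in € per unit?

Consumers bear €15 per unit; sellers bear €24 per unit.

Rewrite in direct form: Qd = 465 − 4P and Qs = 2.5P + 140.
Without the tax, 465 − 4P = 2.5P + 140 gives 6.5P = 325, so P* = €50 and Q* = 265.
With the tax collected from sellers, supply shifts: Qs = 2.5(P − 39) + 140.
New equilibrium: consumers pay €65, sellers receive €26, Q = 205. (Wedge: Pb − Ps = 39.)
Burden on consumers: €15; on sellers: €24. (They sum to €39.)
The less price-elastic side of the market bears the larger share of a per-unit tax.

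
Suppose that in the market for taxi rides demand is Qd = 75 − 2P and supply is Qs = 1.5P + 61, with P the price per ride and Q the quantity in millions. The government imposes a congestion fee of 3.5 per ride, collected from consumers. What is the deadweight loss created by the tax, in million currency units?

Deadweight loss = 5.25 million.

Without the tax, 75 − 2P = 1.5P + 61 gives 3.5P = 14, so P* = 4 and Q* = 67.
With the tax collected from consumers, demand (in seller-price terms) shifts: Qd = 75 − 2(P + 3.5).
Solving gives Q = 64 with consumers paying 5.5 and suppliers receiving 2 (the 3.5 wedge).
Quantity falls by |ΔQ| = |67 − 64| = 3.
DWL = ½ · t · |ΔQ| = ½ · 3.5 · 3 = 5.25.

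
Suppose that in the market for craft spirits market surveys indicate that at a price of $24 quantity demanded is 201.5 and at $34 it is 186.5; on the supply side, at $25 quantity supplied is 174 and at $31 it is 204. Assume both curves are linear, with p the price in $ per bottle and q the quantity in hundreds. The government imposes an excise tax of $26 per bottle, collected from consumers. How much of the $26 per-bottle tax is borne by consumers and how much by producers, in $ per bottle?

Consumers bear $20 per bottle; producers bear $6 per bottle.

Demand slope: (186.5 − 201.5)/(34 − 24) = -1.5, so qd = 237.5 − 1.5p.
Supply slope: (204 − 174)/(31 − 25) = 5, so qs = 5p + 49.
Before the tax: set 237.5 − 1.5p = 5p + 49 → p* = $29, q* = 194.
With the tax collected from consumers, demand (in seller-price terms) shifts: qd = 237.5 − 1.5(p + 26).
Solving gives q = 164 with consumers paying $49 and producers receiving $23 (the $26 wedge).
Burden on consumers: $20; on producers: $6. (They sum to $26.)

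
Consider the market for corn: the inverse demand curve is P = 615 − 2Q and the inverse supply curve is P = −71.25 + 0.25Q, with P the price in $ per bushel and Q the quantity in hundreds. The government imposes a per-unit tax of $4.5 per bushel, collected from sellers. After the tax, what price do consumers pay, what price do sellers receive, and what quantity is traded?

Consumers pay $9; sellers receive $4.5; quantity = 303.

Inverting to Q(P) form: Qd = 307.5 − 0.5P; Qs = 4P + 285.
Without the tax, 307.5 − 0.5P = 4P + 285 gives 4.5P = 22.5, so P* = $5 and Q* = 305.
With the tax collected from sellers, supply shifts: Qs = 4(P − 4.5) + 285.
Solving gives Q = 303 with consumers paying $9 and sellers receiving $4.5 (the $4.5 wedge).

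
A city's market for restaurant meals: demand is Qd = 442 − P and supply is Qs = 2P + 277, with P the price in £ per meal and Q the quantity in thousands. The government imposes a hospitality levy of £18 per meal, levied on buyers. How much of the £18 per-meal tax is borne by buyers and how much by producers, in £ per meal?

Buyers bear £12 per meal; producers bear £6 per meal.

Without the tax, 442 − P = 2P + 277 gives 3P = 165, so P* = £55 and Q* = 387.
With the tax collected from buyers, demand (in seller-price terms) shifts: Qd = 442 − (P + 18).
New equilibrium: buyers pay £67, producers receive £49, Q = 375. (Wedge: Pb − Ps = 18.)
Burden on buyers: £12; on producers: £6. (They sum to £18.)
The less price-elastic side of the market bears the larger share of a per-unit tax.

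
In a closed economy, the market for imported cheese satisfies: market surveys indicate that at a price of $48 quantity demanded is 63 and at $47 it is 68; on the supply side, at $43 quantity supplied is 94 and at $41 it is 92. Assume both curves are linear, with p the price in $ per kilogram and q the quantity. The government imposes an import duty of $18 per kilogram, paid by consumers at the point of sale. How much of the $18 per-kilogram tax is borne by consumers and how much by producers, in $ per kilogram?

Demand slope: (68 − 63)/(47 − 48) = -5, so qd = 303 − 5p.
Supply slope: (92 − 94)/(41 − 43) = 1, so qs = p + 51.
Without the tax, 303 − 5p = p + 51 gives 6p = 252, so p* = $42 and q* = 93.
With the tax collected from consumers, demand (in seller-price terms) shifts: qd = 303 − 5(p + 18).
New equilibrium: consumers pay $45, producers receive $27, q = 78. (Wedge: pb − ps = 18.)
Burden on consumers: $3; on producers: $15. (They sum to $18.)

Consumers bear $3 per kilogram; producers bear $15 per kilogram.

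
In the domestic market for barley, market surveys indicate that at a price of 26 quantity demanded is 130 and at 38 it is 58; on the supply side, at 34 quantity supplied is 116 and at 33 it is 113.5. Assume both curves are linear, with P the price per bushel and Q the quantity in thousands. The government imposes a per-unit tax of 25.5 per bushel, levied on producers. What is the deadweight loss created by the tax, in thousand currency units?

Demand slope: (58 − 130)/(38 − 26) = -6, so Qd = 286 − 6P.
Supply slope: (113.5 − 116)/(33 − 34) = 2.5, so Qs = 2.5P + 31.
Without the tax, 286 − 6P = 2.5P + 31 gives 8.5P = 255, so P* = 30 and Q* = 106.
With the tax collected from producers, supply shifts: Qs = 2.5(P − 25.5) + 31.
New equilibrium: consumers pay 37.5, producers receive 12, Q = 61. (Wedge: Pb − Ps = 25.5.)
Quantity falls by |ΔQ| = |106 − 61| = 45.
DWL = ½ · t · |ΔQ| = ½ · 25.5 · 45 = 573.75.

Deadweight loss = 573.75 thousand.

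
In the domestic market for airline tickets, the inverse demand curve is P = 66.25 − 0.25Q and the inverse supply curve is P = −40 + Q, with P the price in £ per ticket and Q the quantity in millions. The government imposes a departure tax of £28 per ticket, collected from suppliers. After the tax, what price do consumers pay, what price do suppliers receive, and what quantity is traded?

Inverting to Q(P) form: Qd = 265 − 4P; Qs = P + 40.
Before the tax: set 265 − 4P = P + 40 → P* = £45, Q* = 85.
With the tax collected from suppliers, supply shifts: Qs = (P − 28) + 40.
Solving gives Q = 62.6 with consumers paying £50.6 and suppliers receiving £22.6 (the £28 wedge).

Consumers pay £50.6; suppliers receive £22.6; quantity = 62.6.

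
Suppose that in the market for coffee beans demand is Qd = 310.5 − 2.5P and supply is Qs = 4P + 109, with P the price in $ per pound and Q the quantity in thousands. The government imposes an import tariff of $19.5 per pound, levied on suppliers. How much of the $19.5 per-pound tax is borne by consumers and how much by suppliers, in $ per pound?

Consumers bear $12 per pound; suppliers bear $7.5 per pound.

Before the tax: set 310.5 − 2.5P = 4P + 109 → P* = $31, Q* = 233.
With the tax collected from suppliers, supply shifts: Qs = 4(P − 19.5) + 109.
New equilibrium: consumers pay $43, suppliers receive $23.5, Q = 203. (Wedge: Pb − Ps = 19.5.)
Burden on consumers: $12; on suppliers: $7.5. (They sum to $19.5.)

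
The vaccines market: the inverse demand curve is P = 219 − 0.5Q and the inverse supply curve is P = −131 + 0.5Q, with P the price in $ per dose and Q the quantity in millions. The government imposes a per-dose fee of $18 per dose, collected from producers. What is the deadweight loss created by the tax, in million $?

Rewrite in direct form: Qd = 438 − 2P and Qs = 2P + 262.
Without the tax, 438 − 2P = 2P + 262 gives 4P = 176, so P* = $44 and Q* = 350.
With the tax collected from producers, supply shifts: Qs = 2(P − 18) + 262.
Solving gives Q = 332 with buyers paying $53 and producers receiving $35 (the $18 wedge).
Quantity falls by |ΔQ| = |350 − 332| = 18.
DWL = ½ · t · |ΔQ| = ½ · 18 · 18 = $162.

Deadweight loss = $162 million.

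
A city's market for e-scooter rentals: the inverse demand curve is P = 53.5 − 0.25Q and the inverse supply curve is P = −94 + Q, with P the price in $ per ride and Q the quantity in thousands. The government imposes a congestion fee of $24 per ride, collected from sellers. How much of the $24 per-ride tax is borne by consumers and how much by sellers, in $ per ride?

Inverting to Q(P) form: Qd = 214 − 4P; Qs = P + 94.
Without the tax, 214 − 4P = P + 94 gives 5P = 120, so P* = $24 and Q* = 118.
With the tax collected from sellers, supply shifts: Qs = (P − 24) + 94.
New equilibrium: consumers pay $28.8, sellers receive $4.8, Q = 98.8. (Wedge: Pb − Ps = 24.)
Burden on consumers: $4.8; on sellers: $19.2. (They sum to $24.)
The less price-elastic side of the market bears the larger share of a per-unit tax.

Consumers bear $4.8 per ride; sellers bear $19.2 per ride.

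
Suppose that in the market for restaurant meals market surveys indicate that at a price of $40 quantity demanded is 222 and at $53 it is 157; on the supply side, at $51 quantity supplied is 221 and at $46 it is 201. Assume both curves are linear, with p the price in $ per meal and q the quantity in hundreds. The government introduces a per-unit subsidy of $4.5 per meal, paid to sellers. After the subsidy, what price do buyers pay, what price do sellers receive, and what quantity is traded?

Demand slope: (157 − 222)/(53 − 40) = -5, so qd = 422 − 5p.
Supply slope: (201 − 221)/(46 − 51) = 4, so qs = 4p + 17.
Without the subsidy, 422 − 5p = 4p + 17 gives 9p = 405, so p* = $45 and q* = 197.
With a per-unit subsidy paid to sellers, each receives p + 4.5 per unit sold, so supply becomes qs = 4(p + 4.5) + 17.
Solving gives q = 207 with buyers paying $43 and sellers receiving $47.5 (the $4.5 wedge).

Buyers pay $43; sellers receive $47.5; quantity = 207.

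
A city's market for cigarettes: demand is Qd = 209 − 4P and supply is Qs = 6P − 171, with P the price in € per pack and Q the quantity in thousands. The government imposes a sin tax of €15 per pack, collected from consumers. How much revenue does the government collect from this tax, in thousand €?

Before the tax: set 209 − 4P = 6P − 171 → P* = €38, Q* = 57.
With the tax collected from consumers, demand (in seller-price terms) shifts: Qd = 209 − 4(P + 15).
New equilibrium: consumers pay €47, producers receive €32, Q = 21. (Wedge: Pb − Ps = 15.)
Revenue = t · Q = 15 · 21 = €315.

Tax revenue = €315 thousand.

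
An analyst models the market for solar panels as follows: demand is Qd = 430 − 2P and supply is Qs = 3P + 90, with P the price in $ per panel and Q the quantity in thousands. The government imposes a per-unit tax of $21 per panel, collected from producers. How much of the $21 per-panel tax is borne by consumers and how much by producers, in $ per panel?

Consumers bear $12.6 per panel; producers bear $8.4 per panel.

Without the tax, 430 − 2P = 3P + 90 gives 5P = 340, so P* = $68 and Q* = 294.
With the tax collected from producers, supply shifts: Qs = 3(P − 21) + 90.
New equilibrium: consumers pay $80.6, producers receive $59.6, Q = 268.8. (Wedge: Pb − Ps = 21.)
Burden on consumers: $12.6; on producers: $8.4. (They sum to $21.)
The less price-elastic side of the market bears the larger share of a per-unit tax.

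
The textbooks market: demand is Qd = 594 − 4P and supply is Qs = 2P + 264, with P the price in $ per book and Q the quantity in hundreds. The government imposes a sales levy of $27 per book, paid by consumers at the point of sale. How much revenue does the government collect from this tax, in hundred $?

Tax revenue = $9126 hundred.

Without the tax, 594 − 4P = 2P + 264 gives 6P = 330, so P* = $55 and Q* = 374.
With the tax collected from consumers, demand (in seller-price terms) shifts: Qd = 594 − 4(P + 27).
New equilibrium: consumers pay $64, producers receive $37, Q = 338. (Wedge: Pb − Ps = 27.)
Revenue = t · Q = 27 · 338 = $9126.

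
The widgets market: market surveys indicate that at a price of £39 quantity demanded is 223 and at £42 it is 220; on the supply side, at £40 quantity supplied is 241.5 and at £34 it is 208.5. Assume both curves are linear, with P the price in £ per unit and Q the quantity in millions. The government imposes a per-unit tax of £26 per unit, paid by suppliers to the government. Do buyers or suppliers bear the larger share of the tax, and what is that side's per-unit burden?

Buyers bear the larger share: £22 per unit.

Demand slope: (220 − 223)/(42 − 39) = -1, so Qd = 262 − P.
Supply slope: (208.5 − 241.5)/(34 − 40) = 5.5, so Qs = 5.5P + 21.5.
Before the tax: set 262 − P = 5.5P + 21.5 → P* = £37, Q* = 225.
With the tax collected from suppliers, supply shifts: Qs = 5.5(P − 26) + 21.5.
New equilibrium: buyers pay £59, suppliers receive £33, Q = 203. (Wedge: Pb − Ps = 26.)
Per-unit burden: buyers £22, suppliers £4.
Buyers take the larger share because demand is less price-elastic here (demand slope 1 vs supply slope 5.5).
The less price-elastic side of the market bears the larger share of a per-unit tax.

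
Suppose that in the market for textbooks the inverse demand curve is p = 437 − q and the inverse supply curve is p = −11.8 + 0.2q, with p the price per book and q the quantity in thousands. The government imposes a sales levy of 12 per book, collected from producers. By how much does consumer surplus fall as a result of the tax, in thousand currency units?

Consumer surplus falls by 3690 thousand.

Rewrite in direct form: qd = 437 − p and qs = 5p + 59.
Before the tax: set 437 − p = 5p + 59 → p* = 63, q* = 374.
With the tax collected from producers, supply shifts: qs = 5(p − 12) + 59.
New equilibrium: consumers pay 73, producers receive 61, q = 364. (Wedge: pb − ps = 12.)
ΔCS is the trapezoid between Q = 364 and Q = 374 of height 10: ½ · (374 + 364) · 10 = 3690.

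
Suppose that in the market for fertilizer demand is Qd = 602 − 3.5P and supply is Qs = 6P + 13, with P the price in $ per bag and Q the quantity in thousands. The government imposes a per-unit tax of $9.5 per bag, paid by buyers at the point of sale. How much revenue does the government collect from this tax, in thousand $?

Tax revenue = $3458 thousand.

Without the tax, 602 − 3.5P = 6P + 13 gives 9.5P = 589, so P* = $62 and Q* = 385.
With the tax collected from buyers, demand (in seller-price terms) shifts: Qd = 602 − 3.5(P + 9.5).
New equilibrium: buyers pay $68, suppliers receive $58.5, Q = 364. (Wedge: Pb − Ps = 9.5.)
Revenue = t · Q = 9.5 · 364 = $3458.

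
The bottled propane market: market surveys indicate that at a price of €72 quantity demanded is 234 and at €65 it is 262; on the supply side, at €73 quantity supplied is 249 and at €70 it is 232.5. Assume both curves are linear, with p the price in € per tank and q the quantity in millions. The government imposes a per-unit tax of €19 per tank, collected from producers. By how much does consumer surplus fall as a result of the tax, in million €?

Consumer surplus falls by €2376 million.

Demand slope: (262 − 234)/(65 − 72) = -4, so qd = 522 − 4p.
Supply slope: (232.5 − 249)/(70 − 73) = 5.5, so qs = 5.5p − 152.5.
Before the tax: set 522 − 4p = 5.5p − 152.5 → p* = €71, q* = 238.
With the tax collected from producers, supply shifts: qs = 5.5(p − 19) − 152.5.
Solving gives q = 194 with buyers paying €82 and producers receiving €63 (the €19 wedge).
ΔCS is the trapezoid between Q = 194 and Q = 238 of height €11: ½ · (238 + 194) · 11 = €2376.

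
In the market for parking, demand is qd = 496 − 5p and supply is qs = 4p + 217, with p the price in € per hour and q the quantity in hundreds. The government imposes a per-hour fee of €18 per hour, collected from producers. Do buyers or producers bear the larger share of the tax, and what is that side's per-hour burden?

Before the tax: set 496 − 5p = 4p + 217 → p* = €31, q* = 341.
With the tax collected from producers, supply shifts: qs = 4(p − 18) + 217.
New equilibrium: buyers pay €39, producers receive €21, q = 301. (Wedge: pb − ps = 18.)
Per-hour burden: buyers €8, producers €10.
Producers take the larger share because supply is less price-elastic here (demand slope 5 vs supply slope 4).
The less price-elastic side of the market bears the larger share of a per-unit tax.

Producers bear the larger share: €10 per hour.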